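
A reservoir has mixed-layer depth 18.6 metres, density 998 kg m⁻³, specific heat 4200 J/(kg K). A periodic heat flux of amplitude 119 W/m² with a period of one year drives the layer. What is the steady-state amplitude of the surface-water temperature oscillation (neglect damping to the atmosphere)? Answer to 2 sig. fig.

7.7 K

Areal heat capacity C = ρ c_p D = 998 × 4200 × 18.6 = 7.80×10^7 J/(m²·K).
Angular frequency ω = 2π / T = 2π / 3.15×10^7 s = 1.99×10^-7 s⁻¹.
Cω = 7.80×10^7 × 1.99×10^-7 = 15.5 W/(m²·K).
Amplitude A = F₀ / (Cω) = 119 / 15.5 = 7.66 K.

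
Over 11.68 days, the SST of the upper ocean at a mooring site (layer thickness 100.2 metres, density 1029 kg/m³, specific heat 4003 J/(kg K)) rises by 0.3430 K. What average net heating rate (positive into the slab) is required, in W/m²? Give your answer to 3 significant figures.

Areal heat capacity C = ρ c_p D = 1029 × 4003 × 100.2 = 4.13×10^8 J/(m²·K).
Required heat per unit area: Q = C ΔT = 4.13×10^8 × 0.3430 = 1.42×10^8 J/m².
Flux F = Q / Δt = 1.42×10^8 / 1.01×10^6 s = 140 W/m².

140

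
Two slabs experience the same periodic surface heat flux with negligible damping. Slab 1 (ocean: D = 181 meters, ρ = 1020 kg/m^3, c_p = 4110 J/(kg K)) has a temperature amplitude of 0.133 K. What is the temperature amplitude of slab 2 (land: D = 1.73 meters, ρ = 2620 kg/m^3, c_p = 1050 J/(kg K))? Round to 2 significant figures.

C_ocean = 7.59×10^8 J/(m²·K); C_land = 4.76×10^6 J/(m²·K).
A ∝ 1/C ⇒ A_land = A_ocean × C_ocean/C_land = 0.133 × 159 = 21.2 K.

21 K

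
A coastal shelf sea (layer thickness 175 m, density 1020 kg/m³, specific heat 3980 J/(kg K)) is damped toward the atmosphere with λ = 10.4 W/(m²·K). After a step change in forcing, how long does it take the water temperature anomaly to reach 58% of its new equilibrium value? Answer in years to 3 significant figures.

Areal heat capacity C = ρ c_p D = 1020 × 3980 × 175 = 7.10×10^8 J m⁻² K⁻¹.
τ = C / λ = 7.10×10^8 / 10.4 = 6.83×10^7 s.
Fraction reached: 1 − e^(−t/τ) = 0.58 ⇒ t = −τ ln(1 − 0.58) = τ × 0.868.
t = 5.93×10^7 s = 1.88 years.

1.88 years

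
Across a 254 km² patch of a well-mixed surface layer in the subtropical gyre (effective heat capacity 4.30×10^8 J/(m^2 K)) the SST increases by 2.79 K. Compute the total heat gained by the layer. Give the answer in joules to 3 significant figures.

3.05×10^17 J

Areal heat capacity C = 4.30×10^8 J/(m^2 K) (given).
Heat per unit area: q = C ΔT = 4.30×10^8 × 2.79 = 1.20×10^9 J/m².
Total heat: Q = q × A = 1.20×10^9 × (254 × 10⁶ m²) = 3.05×10^17 J.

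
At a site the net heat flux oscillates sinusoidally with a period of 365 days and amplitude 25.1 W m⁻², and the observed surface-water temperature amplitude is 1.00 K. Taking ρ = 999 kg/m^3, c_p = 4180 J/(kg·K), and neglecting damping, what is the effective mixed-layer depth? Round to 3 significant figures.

ω = 2π / 3.15×10^7 s = 1.99×10^-7 s⁻¹.
Required C = F₀ / (A ω) = 25.1 / (1.00 × 1.99×10^-7) = 1.26×10^8 J/(m²·K).
D = C / (ρ c_p) = 1.26×10^8 / (999 × 4180) = 30.2 m.

30.2 m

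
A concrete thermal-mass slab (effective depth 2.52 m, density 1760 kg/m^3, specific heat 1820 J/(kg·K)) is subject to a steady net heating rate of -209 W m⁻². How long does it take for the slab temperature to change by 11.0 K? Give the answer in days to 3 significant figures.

4.92 days

Areal heat capacity C = ρ c_p D = 1760 × 1820 × 2.52 = 8.07×10^6 J/(m²·K).
Time required: Δt = C ΔT / F = 8.07×10^6 × -11.0 / -209 = 4.25×10^5 s.
In days: 4.25×10^5 s / (86400 s/day) = 4.92 days.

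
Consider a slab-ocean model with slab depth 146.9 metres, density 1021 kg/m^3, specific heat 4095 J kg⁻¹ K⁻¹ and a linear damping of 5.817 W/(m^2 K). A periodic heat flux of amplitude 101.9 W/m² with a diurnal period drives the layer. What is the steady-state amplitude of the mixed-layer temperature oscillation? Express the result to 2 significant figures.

0.0023 K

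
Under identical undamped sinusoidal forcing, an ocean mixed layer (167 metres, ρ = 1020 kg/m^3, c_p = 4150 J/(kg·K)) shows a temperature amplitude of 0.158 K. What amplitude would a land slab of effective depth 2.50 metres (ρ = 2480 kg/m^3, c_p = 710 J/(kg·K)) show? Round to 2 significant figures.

C_ocean = 7.07×10^8 J/(m²·K); C_land = 4.40×10^6 J/(m²·K).
A ∝ 1/C ⇒ A_land = A_ocean × C_ocean/C_land = 0.158 × 161 = 25.4 K.

25 K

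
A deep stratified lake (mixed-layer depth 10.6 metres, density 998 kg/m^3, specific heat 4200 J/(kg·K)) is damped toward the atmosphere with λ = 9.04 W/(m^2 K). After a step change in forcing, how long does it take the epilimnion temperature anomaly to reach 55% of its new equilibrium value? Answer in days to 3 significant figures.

45.4 days

Areal heat capacity C = ρ c_p D = 998 × 4200 × 10.6 = 4.44×10^7 J m⁻² K⁻¹.
τ = C / λ = 4.44×10^7 / 9.04 = 4.91×10^6 s.
Fraction reached: 1 − e^(−t/τ) = 0.55 ⇒ t = −τ ln(1 − 0.55) = τ × 0.799.
t = 3.92×10^6 s = 45.4 days.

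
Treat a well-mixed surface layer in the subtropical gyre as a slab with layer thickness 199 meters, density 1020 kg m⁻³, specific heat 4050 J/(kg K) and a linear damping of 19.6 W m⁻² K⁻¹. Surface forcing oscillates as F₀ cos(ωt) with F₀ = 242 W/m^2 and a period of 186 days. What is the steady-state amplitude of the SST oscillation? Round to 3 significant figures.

Areal heat capacity C = ρ c_p D = 1020 × 4050 × 199 = 8.22×10^8 J/(m²·K).
Angular frequency ω = 2π / T = 2π / 1.61×10^7 s = 3.91×10^-7 s⁻¹.
√((Cω)² + λ²) = √((321)² + 19.6²) = 322 W/(m²·K).
Amplitude A = F₀ / √((Cω)²+λ²) = 242 / 322 = 0.752 K.

0.752 K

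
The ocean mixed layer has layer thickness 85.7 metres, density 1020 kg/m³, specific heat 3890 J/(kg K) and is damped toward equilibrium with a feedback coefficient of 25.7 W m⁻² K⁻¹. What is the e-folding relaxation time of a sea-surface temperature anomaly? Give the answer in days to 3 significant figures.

Areal heat capacity C = ρ c_p D = 1020 × 3890 × 85.7 = 3.40×10^8 J m⁻² K⁻¹.
Relaxation time τ = C / λ = 3.40×10^8 / 25.7 = 1.32×10^7 s.
In days: 1.32×10^7 s / (86400 s/day) = 153 days.

153 days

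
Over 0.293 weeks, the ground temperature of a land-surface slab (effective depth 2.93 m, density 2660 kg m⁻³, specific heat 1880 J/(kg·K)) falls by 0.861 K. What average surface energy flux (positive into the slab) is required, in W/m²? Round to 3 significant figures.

Areal heat capacity C = ρ c_p D = 2660 × 1880 × 2.93 = 1.47×10^7 J m⁻² K⁻¹.
Required heat per unit area: Q = C ΔT = 1.47×10^7 × -0.861 = -1.26×10^7 J/m².
Flux F = Q / Δt = -1.26×10^7 / 1.77×10^5 s = -71.2 W/m².

-71.2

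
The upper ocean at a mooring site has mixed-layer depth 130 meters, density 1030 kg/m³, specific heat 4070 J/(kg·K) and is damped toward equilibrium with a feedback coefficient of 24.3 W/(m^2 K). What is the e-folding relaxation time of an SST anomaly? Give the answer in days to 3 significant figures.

Areal heat capacity C = ρ c_p D = 1030 × 4070 × 130 = 5.45×10^8 J/(m^2 K).
Relaxation time τ = C / λ = 5.45×10^8 / 24.3 = 2.24×10^7 s.
In days: 2.24×10^7 s / (86400 s/day) = 260 days.

260 days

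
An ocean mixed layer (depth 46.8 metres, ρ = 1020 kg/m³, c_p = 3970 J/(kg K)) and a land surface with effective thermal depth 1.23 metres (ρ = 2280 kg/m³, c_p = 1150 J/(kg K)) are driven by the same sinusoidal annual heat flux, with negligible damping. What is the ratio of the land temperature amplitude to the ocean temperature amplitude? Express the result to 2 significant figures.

C_ocean = 1020 × 3970 × 46.8 = 1.90×10^8 J/(m²·K).
C_land = 2280 × 1150 × 1.23 = 3.23×10^6 J/(m²·K).
Undamped amplitude ∝ 1/C, so A_land/A_ocean = C_ocean/C_land = 58.8.

59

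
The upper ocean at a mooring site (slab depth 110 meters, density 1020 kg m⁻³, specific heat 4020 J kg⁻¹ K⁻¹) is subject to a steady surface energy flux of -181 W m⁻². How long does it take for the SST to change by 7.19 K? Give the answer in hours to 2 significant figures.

Areal heat capacity C = ρ c_p D = 1020 × 4020 × 110 = 4.51×10^8 J m⁻² K⁻¹.
Time required: Δt = C ΔT / F = 4.51×10^8 × -7.19 / -181 = 1.79×10^7 s.
In hours: 1.79×10^7 s / (3600 s/hour) = 4980 hours.

5000 hours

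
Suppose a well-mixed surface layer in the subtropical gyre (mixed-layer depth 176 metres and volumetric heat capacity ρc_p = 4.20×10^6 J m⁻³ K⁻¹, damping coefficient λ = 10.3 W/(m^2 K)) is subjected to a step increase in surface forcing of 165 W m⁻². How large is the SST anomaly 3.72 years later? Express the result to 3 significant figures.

Areal heat capacity C = ρc_p × D = 4.20×10^6 × 176 = 7.39×10^8 J/(m^2 K).
τ = C / λ = 7.39×10^8 / 10.3 = 7.18×10^7 s.
Equilibrium anomaly ΔT_eq = F / λ = 165 / 10.3 = 16.0 K.
t = 3.72 years = 1.17×10^8 s, so t/τ = 1.64.
ΔT(t) = ΔT_eq (1 − e^(−t/τ)) = 16.0 × (1 − e^−1.64) = 12.9 K.

12.9 K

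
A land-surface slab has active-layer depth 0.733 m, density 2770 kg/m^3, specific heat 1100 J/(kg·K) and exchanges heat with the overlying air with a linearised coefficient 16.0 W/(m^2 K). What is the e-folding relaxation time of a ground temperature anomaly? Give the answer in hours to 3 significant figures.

38.8 hours

Areal heat capacity C = ρ c_p D = 2770 × 1100 × 0.733 = 2.23×10^6 J/(m²·K).
Relaxation time τ = C / λ = 2.23×10^6 / 16.0 = 1.40×10^5 s.
In hours: 1.40×10^5 s / (3600 s/hour) = 38.8 hours.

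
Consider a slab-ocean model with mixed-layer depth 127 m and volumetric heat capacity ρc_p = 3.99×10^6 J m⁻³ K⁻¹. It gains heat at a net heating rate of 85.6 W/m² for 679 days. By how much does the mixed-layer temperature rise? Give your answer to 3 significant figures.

Areal heat capacity C = ρc_p × D = 3.99×10^6 × 127 = 5.07×10^8 J m⁻² K⁻¹.
Net heat input Q = F Δt = 85.6 × (679 days × 86400 s/day) = 5.02×10^9 J/m².
ΔT = Q / C = 5.02×10^9 / 5.07×10^8 = 9.91 K.

9.91 K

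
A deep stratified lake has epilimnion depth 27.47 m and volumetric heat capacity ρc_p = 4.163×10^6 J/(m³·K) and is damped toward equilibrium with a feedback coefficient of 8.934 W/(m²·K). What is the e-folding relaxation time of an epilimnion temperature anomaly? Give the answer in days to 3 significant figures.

Areal heat capacity C = ρc_p × D = 4.163×10^6 × 27.47 = 1.14×10^8 J m⁻² K⁻¹.
Relaxation time τ = C / λ = 1.14×10^8 / 8.934 = 1.28×10^7 s.
In days: 1.28×10^7 s / (86400 s/day) = 148 days.

148 days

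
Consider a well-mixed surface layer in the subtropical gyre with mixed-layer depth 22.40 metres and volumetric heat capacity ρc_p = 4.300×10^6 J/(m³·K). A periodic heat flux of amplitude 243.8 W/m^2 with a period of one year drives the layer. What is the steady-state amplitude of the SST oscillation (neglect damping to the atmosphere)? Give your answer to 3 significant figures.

Areal heat capacity C = ρc_p × D = 4.300×10^6 × 22.40 = 9.63×10^7 J/(m²·K).
Angular frequency ω = 2π / T = 2π / 3.15×10^7 s = 1.99×10^-7 s⁻¹.
Cω = 9.63×10^7 × 1.99×10^-7 = 19.2 W/(m²·K).
Amplitude A = F₀ / (Cω) = 243.8 / 19.2 = 12.7 K.

12.7 K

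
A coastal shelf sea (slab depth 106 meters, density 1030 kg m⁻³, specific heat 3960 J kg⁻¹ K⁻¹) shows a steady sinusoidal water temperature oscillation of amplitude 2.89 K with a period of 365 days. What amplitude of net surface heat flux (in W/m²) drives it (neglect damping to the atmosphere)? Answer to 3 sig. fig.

Areal heat capacity C = ρ c_p D = 1030 × 3960 × 106 = 4.32×10^8 J m⁻² K⁻¹.
ω = 2π / 3.15×10^7 s = 1.99×10^-7 s⁻¹.
Cω = 4.32×10^8 × 1.99×10^-7 = 86.1 W/(m²·K).
F₀ = A × Cω = 2.89 × 86.1 = 249 W/m².

249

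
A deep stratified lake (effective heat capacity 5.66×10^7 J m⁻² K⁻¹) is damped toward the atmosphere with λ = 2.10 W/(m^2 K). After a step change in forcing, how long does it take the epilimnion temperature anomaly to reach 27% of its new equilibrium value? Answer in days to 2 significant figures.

Areal heat capacity C = 5.66×10^7 J m⁻² K⁻¹ (given).
τ = C / λ = 5.66×10^7 / 2.10 = 2.70×10^7 s.
Fraction reached: 1 − e^(−t/τ) = 0.27 ⇒ t = −τ ln(1 − 0.27) = τ × 0.315.
t = 8.48×10^6 s = 98.2 days.

98 days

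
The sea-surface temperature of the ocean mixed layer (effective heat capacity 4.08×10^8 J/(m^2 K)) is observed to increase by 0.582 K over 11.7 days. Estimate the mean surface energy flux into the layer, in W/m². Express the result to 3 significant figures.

Areal heat capacity C = 4.08×10^8 J/(m^2 K) (given).
Required heat per unit area: Q = C ΔT = 4.08×10^8 × 0.582 = 2.37×10^8 J/m².
Flux F = Q / Δt = 2.37×10^8 / 1.01×10^6 s = 235 W/m².

235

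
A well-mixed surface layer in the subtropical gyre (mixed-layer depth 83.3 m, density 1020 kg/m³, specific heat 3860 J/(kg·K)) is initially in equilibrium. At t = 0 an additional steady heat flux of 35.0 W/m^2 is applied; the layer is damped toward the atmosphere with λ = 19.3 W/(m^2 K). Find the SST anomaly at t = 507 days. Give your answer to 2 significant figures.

Areal heat capacity C = ρ c_p D = 1020 × 3860 × 83.3 = 3.28×10^8 J m⁻² K⁻¹.
τ = C / λ = 3.28×10^8 / 19.3 = 1.70×10^7 s.
Equilibrium anomaly ΔT_eq = F / λ = 35.0 / 19.3 = 1.81 K.
t = 507 days = 4.38×10^7 s, so t/τ = 2.58.
ΔT(t) = ΔT_eq (1 − e^(−t/τ)) = 1.81 × (1 − e^−2.58) = 1.68 K.

1.7 K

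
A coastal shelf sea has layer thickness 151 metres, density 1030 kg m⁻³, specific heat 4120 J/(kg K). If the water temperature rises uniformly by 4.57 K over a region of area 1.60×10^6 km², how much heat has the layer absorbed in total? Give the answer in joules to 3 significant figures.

4.69×10^21 J

Areal heat capacity C = ρ c_p D = 1030 × 4120 × 151 = 6.41×10^8 J/(m²·K).
Heat per unit area: q = C ΔT = 6.41×10^8 × 4.57 = 2.93×10^9 J/m².
Total heat: Q = q × A = 2.93×10^9 × (1.60×10^6 × 10⁶ m²) = 4.69×10^21 J.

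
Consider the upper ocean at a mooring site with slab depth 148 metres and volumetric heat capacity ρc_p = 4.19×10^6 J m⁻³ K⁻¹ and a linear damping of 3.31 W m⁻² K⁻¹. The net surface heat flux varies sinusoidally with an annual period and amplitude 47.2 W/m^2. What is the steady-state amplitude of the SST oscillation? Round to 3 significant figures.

0.382 K

Areal heat capacity C = ρc_p × D = 4.19×10^6 × 148 = 6.20×10^8 J/(m²·K).
Angular frequency ω = 2π / T = 2π / 3.15×10^7 s = 1.99×10^-7 s⁻¹.
√((Cω)² + λ²) = √((124)² + 3.31²) = 124 W/(m²·K).
Amplitude A = F₀ / √((Cω)²+λ²) = 47.2 / 124 = 0.382 K.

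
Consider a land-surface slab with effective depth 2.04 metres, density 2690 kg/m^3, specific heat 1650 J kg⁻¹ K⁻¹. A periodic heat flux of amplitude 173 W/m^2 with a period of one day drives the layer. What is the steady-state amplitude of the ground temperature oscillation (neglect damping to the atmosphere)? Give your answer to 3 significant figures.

Areal heat capacity C = ρ c_p D = 2690 × 1650 × 2.04 = 9.05×10^6 J m⁻² K⁻¹.
Angular frequency ω = 2π / T = 2π / 86400 s = 7.27×10^-5 s⁻¹.
Cω = 9.05×10^6 × 7.27×10^-5 = 658 W/(m²·K).
Amplitude A = F₀ / (Cω) = 173 / 658 = 0.263 K.

0.263 K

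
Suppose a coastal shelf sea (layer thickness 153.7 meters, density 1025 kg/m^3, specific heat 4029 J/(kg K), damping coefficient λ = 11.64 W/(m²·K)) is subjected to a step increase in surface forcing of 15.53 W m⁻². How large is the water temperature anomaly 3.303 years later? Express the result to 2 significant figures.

1.1 K

Areal heat capacity C = ρ c_p D = 1025 × 4029 × 153.7 = 6.35×10^8 J/(m^2 K).
τ = C / λ = 6.35×10^8 / 11.64 = 5.45×10^7 s.
Equilibrium anomaly ΔT_eq = F / λ = 15.53 / 11.64 = 1.33 K.
t = 3.303 years = 1.04×10^8 s, so t/τ = 1.91.
ΔT(t) = ΔT_eq (1 − e^(−t/τ)) = 1.33 × (1 − e^−1.91) = 1.14 K.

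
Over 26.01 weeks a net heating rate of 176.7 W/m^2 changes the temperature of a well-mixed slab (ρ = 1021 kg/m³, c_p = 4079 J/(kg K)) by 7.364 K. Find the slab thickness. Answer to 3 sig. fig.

90.6 m

Heat input Q = F Δt = 176.7 × 1.57×10^7 s = 2.78×10^9 J/m².
Required areal heat capacity C = Q / ΔT = 3.77×10^8 J/(m²·K).
Depth D = C / (ρ c_p) = 3.77×10^8 / (1021 × 4079) = 90.6 m.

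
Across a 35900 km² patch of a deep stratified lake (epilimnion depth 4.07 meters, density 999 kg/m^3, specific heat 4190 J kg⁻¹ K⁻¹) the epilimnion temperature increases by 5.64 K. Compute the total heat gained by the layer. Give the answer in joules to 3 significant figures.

Areal heat capacity C = ρ c_p D = 999 × 4190 × 4.07 = 1.70×10^7 J m⁻² K⁻¹.
Heat per unit area: q = C ΔT = 1.70×10^7 × 5.64 = 9.61×10^7 J/m².
Total heat: Q = q × A = 9.61×10^7 × (35900 × 10⁶ m²) = 3.45×10^18 J.

3.45×10^18 J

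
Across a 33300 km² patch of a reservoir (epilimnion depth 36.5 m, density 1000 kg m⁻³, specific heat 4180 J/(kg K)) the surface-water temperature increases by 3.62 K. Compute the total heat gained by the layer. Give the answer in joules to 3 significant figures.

Areal heat capacity C = ρ c_p D = 1000 × 4180 × 36.5 = 1.53×10^8 J/(m²·K).
Heat per unit area: q = C ΔT = 1.53×10^8 × 3.62 = 5.52×10^8 J/m².
Total heat: Q = q × A = 5.52×10^8 × (33300 × 10⁶ m²) = 1.84×10^19 J.

1.84×10^19 J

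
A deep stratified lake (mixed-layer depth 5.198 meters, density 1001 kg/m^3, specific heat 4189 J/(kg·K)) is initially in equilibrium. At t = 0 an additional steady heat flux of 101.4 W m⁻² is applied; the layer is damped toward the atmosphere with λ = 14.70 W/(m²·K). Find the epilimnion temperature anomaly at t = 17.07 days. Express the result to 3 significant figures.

4.35 K

Areal heat capacity C = ρ c_p D = 1001 × 4189 × 5.198 = 2.18×10^7 J m⁻² K⁻¹.
τ = C / λ = 2.18×10^7 / 14.70 = 1.48×10^6 s.
Equilibrium anomaly ΔT_eq = F / λ = 101.4 / 14.70 = 6.90 K.
t = 17.07 days = 1.47×10^6 s, so t/τ = 0.995.
ΔT(t) = ΔT_eq (1 − e^(−t/τ)) = 6.90 × (1 − e^−0.995) = 4.35 K.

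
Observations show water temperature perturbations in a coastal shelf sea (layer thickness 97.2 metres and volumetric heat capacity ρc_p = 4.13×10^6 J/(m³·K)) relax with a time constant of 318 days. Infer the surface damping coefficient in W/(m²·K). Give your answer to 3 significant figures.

14.6

Areal heat capacity C = ρc_p × D = 4.13×10^6 × 97.2 = 4.01×10^8 J/(m²·K).
τ = 318 days = 2.75×10^7 s.
λ = C / τ = 4.01×10^8 / 2.75×10^7 = 14.6 W/(m²·K).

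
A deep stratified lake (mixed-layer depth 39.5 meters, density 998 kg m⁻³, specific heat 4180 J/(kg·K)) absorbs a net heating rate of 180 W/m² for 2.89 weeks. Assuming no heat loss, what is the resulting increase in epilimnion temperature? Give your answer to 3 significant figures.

1.91 K

Areal heat capacity C = ρ c_p D = 998 × 4180 × 39.5 = 1.65×10^8 J m⁻² K⁻¹.
Net heat input Q = F Δt = 180 × (2.89 weeks × 6.048×10^5 s/week) = 3.15×10^8 J/m².
ΔT = Q / C = 3.15×10^8 / 1.65×10^8 = 1.91 K.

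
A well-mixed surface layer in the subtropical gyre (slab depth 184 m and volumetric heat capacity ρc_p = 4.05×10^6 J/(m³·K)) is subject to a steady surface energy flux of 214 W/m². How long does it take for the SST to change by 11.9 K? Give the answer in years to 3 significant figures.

1.31 years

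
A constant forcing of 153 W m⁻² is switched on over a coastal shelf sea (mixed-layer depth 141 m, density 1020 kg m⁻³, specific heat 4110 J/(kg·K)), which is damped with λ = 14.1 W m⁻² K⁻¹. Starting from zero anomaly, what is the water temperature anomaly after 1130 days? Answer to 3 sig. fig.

9.79 K

Areal heat capacity C = ρ c_p D = 1020 × 4110 × 141 = 5.91×10^8 J m⁻² K⁻¹.
τ = C / λ = 5.91×10^8 / 14.1 = 4.19×10^7 s.
Equilibrium anomaly ΔT_eq = F / λ = 153 / 14.1 = 10.9 K.
t = 1130 days = 9.76×10^7 s, so t/τ = 2.33.
ΔT(t) = ΔT_eq (1 − e^(−t/τ)) = 10.9 × (1 − e^−2.33) = 9.79 K.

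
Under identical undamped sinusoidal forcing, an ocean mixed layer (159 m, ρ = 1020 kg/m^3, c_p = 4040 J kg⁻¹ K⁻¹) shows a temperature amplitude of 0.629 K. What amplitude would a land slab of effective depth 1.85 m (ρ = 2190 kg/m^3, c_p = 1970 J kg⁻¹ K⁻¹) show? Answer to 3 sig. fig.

C_ocean = 6.55×10^8 J/(m²·K); C_land = 7.98×10^6 J/(m²·K).
A ∝ 1/C ⇒ A_land = A_ocean × C_ocean/C_land = 0.629 × 82.1 = 51.6 K.

51.6 K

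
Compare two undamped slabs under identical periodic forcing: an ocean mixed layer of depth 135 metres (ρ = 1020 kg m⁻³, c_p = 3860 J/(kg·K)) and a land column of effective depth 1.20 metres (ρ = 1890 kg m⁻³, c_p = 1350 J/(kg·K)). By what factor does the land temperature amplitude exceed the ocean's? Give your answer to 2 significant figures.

C_ocean = 1020 × 3860 × 135 = 5.32×10^8 J/(m²·K).
C_land = 1890 × 1350 × 1.20 = 3.06×10^6 J/(m²·K).
Undamped amplitude ∝ 1/C, so A_land/A_ocean = C_ocean/C_land = 174.

170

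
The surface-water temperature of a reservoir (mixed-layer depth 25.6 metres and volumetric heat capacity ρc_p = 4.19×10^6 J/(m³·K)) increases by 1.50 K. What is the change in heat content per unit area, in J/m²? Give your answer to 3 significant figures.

Areal heat capacity C = ρc_p × D = 4.19×10^6 × 25.6 = 1.07×10^8 J/(m^2 K).
ΔQ = C ΔT = 1.07×10^8 × 1.50 = 1.61×10^8 J/m².

1.61×10^8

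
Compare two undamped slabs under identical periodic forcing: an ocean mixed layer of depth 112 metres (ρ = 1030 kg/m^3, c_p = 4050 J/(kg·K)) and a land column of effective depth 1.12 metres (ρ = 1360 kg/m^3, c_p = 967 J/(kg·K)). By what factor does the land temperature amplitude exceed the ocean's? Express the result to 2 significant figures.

320

C_ocean = 1030 × 4050 × 112 = 4.67×10^8 J/(m²·K).
C_land = 1360 × 967 × 1.12 = 1.47×10^6 J/(m²·K).
Undamped amplitude ∝ 1/C, so A_land/A_ocean = C_ocean/C_land = 317.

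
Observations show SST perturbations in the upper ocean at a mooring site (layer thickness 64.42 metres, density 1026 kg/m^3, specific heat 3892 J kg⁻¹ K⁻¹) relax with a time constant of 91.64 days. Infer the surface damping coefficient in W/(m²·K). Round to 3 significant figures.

32.5

Areal heat capacity C = ρ c_p D = 1026 × 3892 × 64.42 = 2.57×10^8 J/(m²·K).
τ = 91.64 days = 7.92×10^6 s.
λ = C / τ = 2.57×10^8 / 7.92×10^6 = 32.5 W/(m²·K).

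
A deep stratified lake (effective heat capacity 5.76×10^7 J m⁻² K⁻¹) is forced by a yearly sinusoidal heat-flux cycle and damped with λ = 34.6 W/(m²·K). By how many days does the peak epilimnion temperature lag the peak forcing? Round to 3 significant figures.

18.6 days

Areal heat capacity C = 5.76×10^7 J m⁻² K⁻¹ (given).
ω = 2π / 3.15×10^7 s = 1.99×10^-7 s⁻¹.
Phase lag φ = arctan(Cω/λ) = arctan(11.5/34.6) = 0.320 rad.
Time lag = φ / ω = 0.320 / 1.99×10^-7 = 1.61×10^6 s = 18.6 days.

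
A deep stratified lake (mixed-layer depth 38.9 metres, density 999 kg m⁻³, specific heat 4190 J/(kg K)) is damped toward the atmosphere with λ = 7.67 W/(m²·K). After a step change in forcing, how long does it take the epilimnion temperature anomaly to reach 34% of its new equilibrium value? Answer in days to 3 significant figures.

Areal heat capacity C = ρ c_p D = 999 × 4190 × 38.9 = 1.63×10^8 J m⁻² K⁻¹.
τ = C / λ = 1.63×10^8 / 7.67 = 2.12×10^7 s.
Fraction reached: 1 − e^(−t/τ) = 0.34 ⇒ t = −τ ln(1 − 0.34) = τ × 0.416.
t = 8.82×10^6 s = 102 days.

102 days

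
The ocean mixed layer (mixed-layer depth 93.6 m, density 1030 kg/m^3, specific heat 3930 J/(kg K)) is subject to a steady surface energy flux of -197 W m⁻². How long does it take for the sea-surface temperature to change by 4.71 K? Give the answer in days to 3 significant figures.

105 days

Areal heat capacity C = ρ c_p D = 1030 × 3930 × 93.6 = 3.79×10^8 J m⁻² K⁻¹.
Time required: Δt = C ΔT / F = 3.79×10^8 × -4.71 / -197 = 9.06×10^6 s.
In days: 9.06×10^6 s / (86400 s/day) = 105 days.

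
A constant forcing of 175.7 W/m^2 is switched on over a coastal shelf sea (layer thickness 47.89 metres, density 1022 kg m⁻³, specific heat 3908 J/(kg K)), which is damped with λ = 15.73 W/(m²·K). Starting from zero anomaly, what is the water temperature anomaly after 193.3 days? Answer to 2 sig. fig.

Areal heat capacity C = ρ c_p D = 1022 × 3908 × 47.89 = 1.91×10^8 J m⁻² K⁻¹.
τ = C / λ = 1.91×10^8 / 15.73 = 1.22×10^7 s.
Equilibrium anomaly ΔT_eq = F / λ = 175.7 / 15.73 = 11.2 K.
t = 193.3 days = 1.67×10^7 s, so t/τ = 1.37.
ΔT(t) = ΔT_eq (1 − e^(−t/τ)) = 11.2 × (1 − e^−1.37) = 8.34 K.

8.3 K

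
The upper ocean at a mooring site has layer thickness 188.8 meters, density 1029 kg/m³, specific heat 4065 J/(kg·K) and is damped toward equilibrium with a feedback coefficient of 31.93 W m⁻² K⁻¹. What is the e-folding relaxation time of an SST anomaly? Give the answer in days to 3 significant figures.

286 days

Areal heat capacity C = ρ c_p D = 1029 × 4065 × 188.8 = 7.90×10^8 J/(m^2 K).
Relaxation time τ = C / λ = 7.90×10^8 / 31.93 = 2.47×10^7 s.
In days: 2.47×10^7 s / (86400 s/day) = 286 days.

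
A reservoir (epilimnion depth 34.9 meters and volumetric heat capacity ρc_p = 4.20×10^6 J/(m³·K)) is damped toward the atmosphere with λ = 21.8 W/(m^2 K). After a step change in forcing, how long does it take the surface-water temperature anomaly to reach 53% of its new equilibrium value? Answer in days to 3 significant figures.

58.8 days

Areal heat capacity C = ρc_p × D = 4.20×10^6 × 34.9 = 1.47×10^8 J/(m²·K).
τ = C / λ = 1.47×10^8 / 21.8 = 6.72×10^6 s.
Fraction reached: 1 − e^(−t/τ) = 0.53 ⇒ t = −τ ln(1 − 0.53) = τ × 0.755.
t = 5.08×10^6 s = 58.8 days.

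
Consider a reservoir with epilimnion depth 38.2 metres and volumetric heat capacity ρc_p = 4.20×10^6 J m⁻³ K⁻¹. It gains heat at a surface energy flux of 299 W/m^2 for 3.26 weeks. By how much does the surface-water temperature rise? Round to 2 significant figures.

Areal heat capacity C = ρc_p × D = 4.20×10^6 × 38.2 = 1.60×10^8 J/(m^2 K).
Net heat input Q = F Δt = 299 × (3.26 weeks × 6.048×10^5 s/week) = 5.90×10^8 J/m².
ΔT = Q / C = 5.90×10^8 / 1.60×10^8 = 3.67 K.

3.7 K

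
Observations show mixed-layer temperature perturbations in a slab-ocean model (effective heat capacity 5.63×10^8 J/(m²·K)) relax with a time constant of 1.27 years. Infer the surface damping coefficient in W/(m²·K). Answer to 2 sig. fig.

14

Areal heat capacity C = 5.63×10^8 J/(m²·K) (given).
τ = 1.27 years = 4.01×10^7 s.
λ = C / τ = 5.63×10^8 / 4.01×10^7 = 14.0 W/(m²·K).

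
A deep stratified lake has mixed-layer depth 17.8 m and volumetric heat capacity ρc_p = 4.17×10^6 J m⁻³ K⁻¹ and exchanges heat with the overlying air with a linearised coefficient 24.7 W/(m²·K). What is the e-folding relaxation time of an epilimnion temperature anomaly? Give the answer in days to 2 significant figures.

35 days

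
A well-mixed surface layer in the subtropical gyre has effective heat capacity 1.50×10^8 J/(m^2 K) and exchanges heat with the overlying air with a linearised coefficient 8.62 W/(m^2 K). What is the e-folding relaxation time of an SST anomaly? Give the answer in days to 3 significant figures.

Areal heat capacity C = 1.50×10^8 J/(m^2 K) (given).
Relaxation time τ = C / λ = 1.50×10^8 / 8.62 = 1.74×10^7 s.
In days: 1.74×10^7 s / (86400 s/day) = 201 days.

201 days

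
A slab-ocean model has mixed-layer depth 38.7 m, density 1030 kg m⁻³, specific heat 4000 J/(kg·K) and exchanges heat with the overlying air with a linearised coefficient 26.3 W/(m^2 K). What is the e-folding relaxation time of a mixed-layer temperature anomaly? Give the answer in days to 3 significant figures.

70.2 days

Areal heat capacity C = ρ c_p D = 1030 × 4000 × 38.7 = 1.59×10^8 J/(m²·K).
Relaxation time τ = C / λ = 1.59×10^8 / 26.3 = 6.06×10^6 s.
In days: 6.06×10^6 s / (86400 s/day) = 70.2 days.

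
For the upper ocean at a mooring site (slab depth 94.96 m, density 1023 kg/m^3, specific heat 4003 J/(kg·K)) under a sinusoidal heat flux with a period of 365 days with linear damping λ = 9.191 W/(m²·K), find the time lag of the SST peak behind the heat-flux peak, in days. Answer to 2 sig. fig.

84 days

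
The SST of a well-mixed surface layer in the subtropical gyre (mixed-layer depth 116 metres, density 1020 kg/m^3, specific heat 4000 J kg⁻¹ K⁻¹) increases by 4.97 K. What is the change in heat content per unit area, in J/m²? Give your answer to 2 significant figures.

Areal heat capacity C = ρ c_p D = 1020 × 4000 × 116 = 4.73×10^8 J/(m^2 K).
ΔQ = C ΔT = 4.73×10^8 × 4.97 = 2.35×10^9 J/m².

2.4×10^9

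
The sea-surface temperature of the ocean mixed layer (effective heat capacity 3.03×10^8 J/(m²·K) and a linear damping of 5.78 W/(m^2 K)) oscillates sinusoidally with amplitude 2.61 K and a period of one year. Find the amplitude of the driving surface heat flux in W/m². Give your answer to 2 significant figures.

Areal heat capacity C = 3.03×10^8 J/(m²·K) (given).
ω = 2π / 3.15×10^7 s = 1.99×10^-7 s⁻¹.
√((Cω)² + λ²) = √((60.4)² + 5.78²) = 60.6 W/(m²·K).
F₀ = A × √((Cω)²+λ²) = 2.61 × 60.6 = 158 W/m².

160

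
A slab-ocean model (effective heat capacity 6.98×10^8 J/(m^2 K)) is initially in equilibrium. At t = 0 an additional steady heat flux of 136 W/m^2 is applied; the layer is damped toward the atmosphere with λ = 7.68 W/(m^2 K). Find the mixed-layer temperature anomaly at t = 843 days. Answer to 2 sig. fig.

9.8 K

Areal heat capacity C = 6.98×10^8 J/(m^2 K) (given).
τ = C / λ = 6.98×10^8 / 7.68 = 9.09×10^7 s.
Equilibrium anomaly ΔT_eq = F / λ = 136 / 7.68 = 17.7 K.
t = 843 days = 7.28×10^7 s, so t/τ = 0.801.
ΔT(t) = ΔT_eq (1 − e^(−t/τ)) = 17.7 × (1 − e^−0.801) = 9.76 K.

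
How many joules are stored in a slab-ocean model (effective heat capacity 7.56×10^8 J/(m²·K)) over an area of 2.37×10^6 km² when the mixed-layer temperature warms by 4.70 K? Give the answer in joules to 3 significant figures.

Areal heat capacity C = 7.56×10^8 J/(m²·K) (given).
Heat per unit area: q = C ΔT = 7.56×10^8 × 4.70 = 3.55×10^9 J/m².
Total heat: Q = q × A = 3.55×10^9 × (2.37×10^6 × 10⁶ m²) = 8.42×10^21 J.

8.42×10^21 J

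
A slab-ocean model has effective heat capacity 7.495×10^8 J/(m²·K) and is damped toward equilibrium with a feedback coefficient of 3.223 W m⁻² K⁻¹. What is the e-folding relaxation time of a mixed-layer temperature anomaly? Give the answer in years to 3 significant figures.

Areal heat capacity C = 7.495×10^8 J/(m²·K) (given).
Relaxation time τ = C / λ = 7.49×10^8 / 3.223 = 2.33×10^8 s.
In years: 2.33×10^8 s / (3.156×10^7 s/year) = 7.37 years.

7.37 years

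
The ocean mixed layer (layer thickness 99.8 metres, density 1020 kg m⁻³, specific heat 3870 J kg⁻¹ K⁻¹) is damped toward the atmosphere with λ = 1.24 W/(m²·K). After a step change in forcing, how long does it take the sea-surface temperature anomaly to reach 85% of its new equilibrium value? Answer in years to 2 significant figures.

19 years

Areal heat capacity C = ρ c_p D = 1020 × 3870 × 99.8 = 3.94×10^8 J/(m^2 K).
τ = C / λ = 3.94×10^8 / 1.24 = 3.18×10^8 s.
Fraction reached: 1 − e^(−t/τ) = 0.85 ⇒ t = −τ ln(1 − 0.85) = τ × 1.90.
t = 6.03×10^8 s = 19.1 years.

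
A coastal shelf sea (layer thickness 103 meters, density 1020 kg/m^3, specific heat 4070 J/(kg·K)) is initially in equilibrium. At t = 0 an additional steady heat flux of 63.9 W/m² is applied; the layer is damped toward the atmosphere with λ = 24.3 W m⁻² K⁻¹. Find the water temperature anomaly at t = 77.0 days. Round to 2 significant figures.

Areal heat capacity C = ρ c_p D = 1020 × 4070 × 103 = 4.28×10^8 J/(m²·K).
τ = C / λ = 4.28×10^8 / 24.3 = 1.76×10^7 s.
Equilibrium anomaly ΔT_eq = F / λ = 63.9 / 24.3 = 2.63 K.
t = 77.0 days = 6.65×10^6 s, so t/τ = 0.378.
ΔT(t) = ΔT_eq (1 − e^(−t/τ)) = 2.63 × (1 − e^−0.378) = 0.828 K.

0.83 K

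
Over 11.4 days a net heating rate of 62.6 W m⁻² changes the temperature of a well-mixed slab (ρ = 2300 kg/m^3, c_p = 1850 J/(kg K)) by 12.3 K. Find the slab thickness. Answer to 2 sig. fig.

1.2 m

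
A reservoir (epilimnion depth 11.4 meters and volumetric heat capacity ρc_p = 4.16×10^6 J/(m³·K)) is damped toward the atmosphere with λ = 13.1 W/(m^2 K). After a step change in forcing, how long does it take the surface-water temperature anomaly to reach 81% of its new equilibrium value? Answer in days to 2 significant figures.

70 days

Areal heat capacity C = ρc_p × D = 4.16×10^6 × 11.4 = 4.74×10^7 J m⁻² K⁻¹.
τ = C / λ = 4.74×10^7 / 13.1 = 3.62×10^6 s.
Fraction reached: 1 − e^(−t/τ) = 0.81 ⇒ t = −τ ln(1 − 0.81) = τ × 1.66.
t = 6.01×10^6 s = 69.6 days.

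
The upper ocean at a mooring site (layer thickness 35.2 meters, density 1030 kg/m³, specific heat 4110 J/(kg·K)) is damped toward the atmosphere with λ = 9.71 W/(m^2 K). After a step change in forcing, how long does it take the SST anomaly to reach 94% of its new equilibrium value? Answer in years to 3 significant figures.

1.37 years

Areal heat capacity C = ρ c_p D = 1030 × 4110 × 35.2 = 1.49×10^8 J/(m²·K).
τ = C / λ = 1.49×10^8 / 9.71 = 1.53×10^7 s.
Fraction reached: 1 − e^(−t/τ) = 0.94 ⇒ t = −τ ln(1 − 0.94) = τ × 2.81.
t = 4.32×10^7 s = 1.37 years.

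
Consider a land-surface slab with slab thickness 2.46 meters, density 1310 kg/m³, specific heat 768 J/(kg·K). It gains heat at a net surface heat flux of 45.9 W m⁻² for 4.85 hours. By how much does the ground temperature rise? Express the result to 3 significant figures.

0.324 K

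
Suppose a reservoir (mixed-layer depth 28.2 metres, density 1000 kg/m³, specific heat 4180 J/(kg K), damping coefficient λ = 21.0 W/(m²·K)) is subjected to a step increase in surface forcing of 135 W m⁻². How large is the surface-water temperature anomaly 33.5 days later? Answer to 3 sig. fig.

Areal heat capacity C = ρ c_p D = 1000 × 4180 × 28.2 = 1.18×10^8 J/(m^2 K).
τ = C / λ = 1.18×10^8 / 21.0 = 5.61×10^6 s.
Equilibrium anomaly ΔT_eq = F / λ = 135 / 21.0 = 6.43 K.
t = 33.5 days = 2.89×10^6 s, so t/τ = 0.516.
ΔT(t) = ΔT_eq (1 − e^(−t/τ)) = 6.43 × (1 − e^−0.516) = 2.59 K.

2.59 K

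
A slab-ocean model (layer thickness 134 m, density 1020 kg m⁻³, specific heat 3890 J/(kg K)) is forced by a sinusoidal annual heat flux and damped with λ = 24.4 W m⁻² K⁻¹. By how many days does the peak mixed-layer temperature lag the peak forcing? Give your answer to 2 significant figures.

Areal heat capacity C = ρ c_p D = 1020 × 3890 × 134 = 5.32×10^8 J/(m²·K).
ω = 2π / 3.15×10^7 s = 1.99×10^-7 s⁻¹.
Phase lag φ = arctan(Cω/λ) = arctan(106/24.4) = 1.34 rad.
Time lag = φ / ω = 1.34 / 1.99×10^-7 = 6.75×10^6 s = 78.1 days.

78 days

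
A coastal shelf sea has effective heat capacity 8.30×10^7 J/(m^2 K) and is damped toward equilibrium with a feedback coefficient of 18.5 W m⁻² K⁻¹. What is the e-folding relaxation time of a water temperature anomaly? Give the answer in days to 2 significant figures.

52 days

Areal heat capacity C = 8.30×10^7 J/(m^2 K) (given).
Relaxation time τ = C / λ = 8.30×10^7 / 18.5 = 4.49×10^6 s.
In days: 4.49×10^6 s / (86400 s/day) = 51.9 days.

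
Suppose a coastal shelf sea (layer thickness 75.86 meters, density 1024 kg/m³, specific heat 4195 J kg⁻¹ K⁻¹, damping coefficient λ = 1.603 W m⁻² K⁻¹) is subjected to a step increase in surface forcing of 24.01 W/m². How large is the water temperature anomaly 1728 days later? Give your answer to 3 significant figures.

7.79 K

Areal heat capacity C = ρ c_p D = 1024 × 4195 × 75.86 = 3.26×10^8 J m⁻² K⁻¹.
τ = C / λ = 3.26×10^8 / 1.603 = 2.03×10^8 s.
Equilibrium anomaly ΔT_eq = F / λ = 24.01 / 1.603 = 15.0 K.
t = 1728 days = 1.49×10^8 s, so t/τ = 0.734.
ΔT(t) = ΔT_eq (1 − e^(−t/τ)) = 15.0 × (1 − e^−0.734) = 7.79 K.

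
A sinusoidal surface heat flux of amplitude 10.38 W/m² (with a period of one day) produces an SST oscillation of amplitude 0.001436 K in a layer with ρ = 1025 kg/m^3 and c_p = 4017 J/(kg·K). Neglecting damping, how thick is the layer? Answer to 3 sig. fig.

ω = 2π / 86400 s = 7.27×10^-5 s⁻¹.
Required C = F₀ / (A ω) = 10.38 / (0.001436 × 7.27×10^-5) = 9.94×10^7 J/(m²·K).
D = C / (ρ c_p) = 9.94×10^7 / (1025 × 4017) = 24.1 m.

24.1 m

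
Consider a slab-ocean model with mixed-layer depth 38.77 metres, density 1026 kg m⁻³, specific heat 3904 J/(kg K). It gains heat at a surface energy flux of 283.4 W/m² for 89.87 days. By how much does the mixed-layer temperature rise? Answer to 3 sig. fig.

14.2 K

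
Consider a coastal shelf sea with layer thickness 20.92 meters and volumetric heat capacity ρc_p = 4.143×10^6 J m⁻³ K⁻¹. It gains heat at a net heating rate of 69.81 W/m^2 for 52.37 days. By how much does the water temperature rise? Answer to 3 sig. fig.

3.64 K

Areal heat capacity C = ρc_p × D = 4.143×10^6 × 20.92 = 8.67×10^7 J/(m^2 K).
Net heat input Q = F Δt = 69.81 × (52.37 days × 86400 s/day) = 3.16×10^8 J/m².
ΔT = Q / C = 3.16×10^8 / 8.67×10^7 = 3.64 K.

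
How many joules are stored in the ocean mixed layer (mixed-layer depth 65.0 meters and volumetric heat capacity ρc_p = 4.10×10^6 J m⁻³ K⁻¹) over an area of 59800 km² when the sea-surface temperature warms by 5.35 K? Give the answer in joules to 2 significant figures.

Areal heat capacity C = ρc_p × D = 4.10×10^6 × 65.0 = 2.66×10^8 J/(m^2 K).
Heat per unit area: q = C ΔT = 2.66×10^8 × 5.35 = 1.43×10^9 J/m².
Total heat: Q = q × A = 1.43×10^9 × (59800 × 10⁶ m²) = 8.53×10^19 J.

8.5×10^19 J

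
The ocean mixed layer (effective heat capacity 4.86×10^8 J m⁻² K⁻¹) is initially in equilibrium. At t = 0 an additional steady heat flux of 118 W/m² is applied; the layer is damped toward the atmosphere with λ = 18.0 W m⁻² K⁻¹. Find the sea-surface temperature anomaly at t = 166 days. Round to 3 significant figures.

2.70 K

Areal heat capacity C = 4.86×10^8 J m⁻² K⁻¹ (given).
τ = C / λ = 4.86×10^8 / 18.0 = 2.70×10^7 s.
Equilibrium anomaly ΔT_eq = F / λ = 118 / 18.0 = 6.56 K.
t = 166 days = 1.43×10^7 s, so t/τ = 0.531.
ΔT(t) = ΔT_eq (1 − e^(−t/τ)) = 6.56 × (1 − e^−0.531) = 2.70 K.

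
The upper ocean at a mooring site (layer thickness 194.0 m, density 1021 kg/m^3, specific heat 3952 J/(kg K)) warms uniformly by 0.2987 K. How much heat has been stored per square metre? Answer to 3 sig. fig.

2.34×10^8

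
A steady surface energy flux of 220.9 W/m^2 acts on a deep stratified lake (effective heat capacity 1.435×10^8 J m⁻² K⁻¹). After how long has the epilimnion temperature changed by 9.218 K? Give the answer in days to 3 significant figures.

69.3 days

Areal heat capacity C = 1.435×10^8 J m⁻² K⁻¹ (given).
Time required: Δt = C ΔT / F = 1.44×10^8 × 9.218 / 220.9 = 5.99×10^6 s.
In days: 5.99×10^6 s / (86400 s/day) = 69.3 days.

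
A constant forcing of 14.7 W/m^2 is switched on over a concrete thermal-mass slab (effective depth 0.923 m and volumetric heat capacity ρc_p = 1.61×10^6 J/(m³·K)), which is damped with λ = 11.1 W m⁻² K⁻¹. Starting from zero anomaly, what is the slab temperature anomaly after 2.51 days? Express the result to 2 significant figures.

1.1 K

Areal heat capacity C = ρc_p × D = 1.61×10^6 × 0.923 = 1.49×10^6 J/(m²·K).
τ = C / λ = 1.49×10^6 / 11.1 = 1.34×10^5 s.
Equilibrium anomaly ΔT_eq = F / λ = 14.7 / 11.1 = 1.32 K.
t = 2.51 days = 2.17×10^5 s, so t/τ = 1.62.
ΔT(t) = ΔT_eq (1 − e^(−t/τ)) = 1.32 × (1 − e^−1.62) = 1.06 K.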